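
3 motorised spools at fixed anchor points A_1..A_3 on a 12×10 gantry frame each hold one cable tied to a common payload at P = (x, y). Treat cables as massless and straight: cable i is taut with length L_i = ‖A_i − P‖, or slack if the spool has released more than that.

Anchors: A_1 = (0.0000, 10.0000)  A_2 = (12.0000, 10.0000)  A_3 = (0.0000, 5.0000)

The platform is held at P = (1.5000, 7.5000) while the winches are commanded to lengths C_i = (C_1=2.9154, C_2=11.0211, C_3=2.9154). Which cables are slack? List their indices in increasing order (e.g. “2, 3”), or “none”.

2

cable 1: L_1 = ‖A_1−P‖ = 2.9155;  C_1 = 2.9154 → taut
cable 2: L_2 = ‖A_2−P‖ = 10.7935;  C_2 = 11.0211 → slack
cable 3: L_3 = ‖A_3−P‖ = 2.9155;  C_3 = 2.9154 → taut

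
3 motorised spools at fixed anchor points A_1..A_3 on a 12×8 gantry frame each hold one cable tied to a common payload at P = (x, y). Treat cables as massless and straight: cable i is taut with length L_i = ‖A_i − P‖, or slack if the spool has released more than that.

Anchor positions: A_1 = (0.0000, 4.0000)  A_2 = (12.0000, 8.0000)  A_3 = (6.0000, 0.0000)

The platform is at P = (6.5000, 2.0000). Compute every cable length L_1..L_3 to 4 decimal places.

(6.8007, 8.1394, 2.0616)

L_1 = √((0.0000−6.5000)² + (4.0000−2.0000)²) = 6.8007
L_2 = √((12.0000−6.5000)² + (8.0000−2.0000)²) = 8.1394
L_3 = √((6.0000−6.5000)² + (0.0000−2.0000)²) = 2.0616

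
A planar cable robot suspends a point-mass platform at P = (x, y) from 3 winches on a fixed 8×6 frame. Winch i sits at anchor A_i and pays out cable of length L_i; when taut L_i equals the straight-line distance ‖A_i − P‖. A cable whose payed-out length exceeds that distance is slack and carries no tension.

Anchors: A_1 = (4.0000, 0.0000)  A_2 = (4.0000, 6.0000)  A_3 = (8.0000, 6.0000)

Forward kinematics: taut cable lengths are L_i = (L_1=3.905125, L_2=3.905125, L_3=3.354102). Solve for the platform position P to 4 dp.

(6.5000, 3.0000)

each cable: (A_i−P)·(A_i−P) = L_i²; let k_i = ‖A_i‖²−L_i²
k_1 = 16.0000+0.0000−15.2500 = 0.7500
row 1: 0.0000x − 12.0000y = -36.0000  (k_2=36.7500)
row 2: -8.0000x − 12.0000y = -88.0000  (k_3=88.7500)
Cramer on rows 1–2 → x = 6.5000, y = 3.0000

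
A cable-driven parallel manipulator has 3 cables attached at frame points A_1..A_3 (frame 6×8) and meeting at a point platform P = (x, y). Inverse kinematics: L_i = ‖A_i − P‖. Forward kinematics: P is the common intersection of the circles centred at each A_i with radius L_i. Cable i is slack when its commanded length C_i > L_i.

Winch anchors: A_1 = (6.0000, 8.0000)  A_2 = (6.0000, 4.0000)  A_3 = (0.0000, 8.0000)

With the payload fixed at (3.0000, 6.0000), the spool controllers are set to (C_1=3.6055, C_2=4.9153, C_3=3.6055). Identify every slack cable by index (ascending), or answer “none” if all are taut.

2

cable 1: L_1 = ‖A_1−P‖ = 3.6056;  C_1 = 3.6055 → taut
cable 2: L_2 = ‖A_2−P‖ = 3.6056;  C_2 = 4.9153 → slack
cable 3: L_3 = ‖A_3−P‖ = 3.6056;  C_3 = 3.6055 → taut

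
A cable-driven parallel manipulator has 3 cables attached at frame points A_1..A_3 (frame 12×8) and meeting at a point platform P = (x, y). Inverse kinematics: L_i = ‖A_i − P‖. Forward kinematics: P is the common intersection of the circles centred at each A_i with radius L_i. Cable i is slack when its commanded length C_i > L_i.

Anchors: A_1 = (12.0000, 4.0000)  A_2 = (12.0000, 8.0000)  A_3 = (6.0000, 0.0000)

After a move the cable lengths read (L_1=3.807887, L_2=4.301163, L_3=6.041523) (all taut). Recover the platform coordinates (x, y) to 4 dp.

expand ‖A_i−P‖²=L_i² and subtract eq 1 (q_i ≔ ‖A_i‖²−L_i²)
q_1 = 144.0000+16.0000−14.5000 = 145.5000
eq1−eq2 → [0.0000  -8.0000]·P = -44.0000
eq1−eq3 → [12.0000  8.0000]·P = 146.0000
2×2 solve → P = (8.5000, 5.5000)

(8.5000, 5.5000)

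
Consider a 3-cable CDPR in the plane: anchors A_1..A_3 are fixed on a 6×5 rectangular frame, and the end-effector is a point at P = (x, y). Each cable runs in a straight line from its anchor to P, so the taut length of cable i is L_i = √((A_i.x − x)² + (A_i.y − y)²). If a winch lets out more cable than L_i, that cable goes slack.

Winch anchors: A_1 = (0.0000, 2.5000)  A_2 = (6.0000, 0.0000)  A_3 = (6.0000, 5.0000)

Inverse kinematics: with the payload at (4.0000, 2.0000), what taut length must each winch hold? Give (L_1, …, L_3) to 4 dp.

L_1: Δ = A_1−P = (-4.0000, 0.5000) → ‖Δ‖ = √16.2500 = 4.0311
L_2: Δ = A_2−P = (2.0000, -2.0000) → ‖Δ‖ = √8.0000 = 2.8284
L_3: Δ = A_3−P = (2.0000, 3.0000) → ‖Δ‖ = √13.0000 = 3.6056

(4.0311, 2.8284, 3.6056)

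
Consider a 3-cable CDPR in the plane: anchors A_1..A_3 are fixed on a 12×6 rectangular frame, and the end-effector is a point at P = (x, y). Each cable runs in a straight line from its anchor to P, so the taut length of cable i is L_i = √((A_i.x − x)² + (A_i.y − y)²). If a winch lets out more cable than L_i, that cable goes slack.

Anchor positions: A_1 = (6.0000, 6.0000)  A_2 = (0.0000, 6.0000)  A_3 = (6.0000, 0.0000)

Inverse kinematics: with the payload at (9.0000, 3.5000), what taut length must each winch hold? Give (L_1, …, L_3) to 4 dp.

L_1 = √((6.0000−9.0000)² + (6.0000−3.5000)²) = 3.9051
L_2 = √((0.0000−9.0000)² + (6.0000−3.5000)²) = 9.3408
L_3 = √((6.0000−9.0000)² + (0.0000−3.5000)²) = 4.6098

(3.9051, 9.3408, 4.6098)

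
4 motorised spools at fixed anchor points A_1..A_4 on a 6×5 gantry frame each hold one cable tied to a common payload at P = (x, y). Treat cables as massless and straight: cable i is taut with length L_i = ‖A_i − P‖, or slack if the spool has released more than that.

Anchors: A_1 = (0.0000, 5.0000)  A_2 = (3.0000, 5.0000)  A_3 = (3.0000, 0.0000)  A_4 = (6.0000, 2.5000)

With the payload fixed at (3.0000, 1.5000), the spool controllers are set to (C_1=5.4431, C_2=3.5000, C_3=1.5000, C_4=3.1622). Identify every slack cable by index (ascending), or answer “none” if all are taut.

1

cable 1: √((-3.0000)²+(3.5000)²)=4.6098, C_1=5.4431: slack
cable 2: √((0.0000)²+(3.5000)²)=3.5000, C_2=3.5000: taut
cable 3: √((0.0000)²+(-1.5000)²)=1.5000, C_3=1.5000: taut
cable 4: √((3.0000)²+(1.0000)²)=3.1623, C_4=3.1622: taut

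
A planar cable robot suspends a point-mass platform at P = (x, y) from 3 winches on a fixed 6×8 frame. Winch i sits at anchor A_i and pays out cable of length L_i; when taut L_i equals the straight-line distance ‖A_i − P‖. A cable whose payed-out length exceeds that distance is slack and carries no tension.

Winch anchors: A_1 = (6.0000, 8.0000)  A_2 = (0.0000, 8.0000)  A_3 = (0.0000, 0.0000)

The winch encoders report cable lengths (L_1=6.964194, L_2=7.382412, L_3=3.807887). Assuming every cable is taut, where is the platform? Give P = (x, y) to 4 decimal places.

expand ‖A_i−P‖²=L_i² and subtract eq 1 (c_i ≔ ‖A_i‖²−L_i²)
c_1 = 36.0000+64.0000−48.5000 = 51.5000
eq1−eq2 → [12.0000  0.0000]·P = 42.0000
eq1−eq3 → [12.0000  16.0000]·P = 66.0000
2×2 solve → P = (3.5000, 1.5000)

(3.5000, 1.5000)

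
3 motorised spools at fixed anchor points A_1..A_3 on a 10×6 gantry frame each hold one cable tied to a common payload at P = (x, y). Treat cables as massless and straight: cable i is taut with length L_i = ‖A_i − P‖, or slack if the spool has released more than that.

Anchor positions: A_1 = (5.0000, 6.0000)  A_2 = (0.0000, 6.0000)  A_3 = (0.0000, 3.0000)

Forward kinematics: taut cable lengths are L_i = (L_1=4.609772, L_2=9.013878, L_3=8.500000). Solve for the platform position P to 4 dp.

each cable: (A_i−P)·(A_i−P) = L_i²; let q_i = ‖A_i‖²−L_i²
q_1 = 25.0000+36.0000−21.2500 = 39.7500
row 1: 10.0000x + 0.0000y = 85.0000  (q_2=-45.2500)
row 2: 10.0000x + 6.0000y = 103.0000  (q_3=-63.2500)
Cramer on rows 1–2 → x = 8.5000, y = 3.0000

(8.5000, 3.0000)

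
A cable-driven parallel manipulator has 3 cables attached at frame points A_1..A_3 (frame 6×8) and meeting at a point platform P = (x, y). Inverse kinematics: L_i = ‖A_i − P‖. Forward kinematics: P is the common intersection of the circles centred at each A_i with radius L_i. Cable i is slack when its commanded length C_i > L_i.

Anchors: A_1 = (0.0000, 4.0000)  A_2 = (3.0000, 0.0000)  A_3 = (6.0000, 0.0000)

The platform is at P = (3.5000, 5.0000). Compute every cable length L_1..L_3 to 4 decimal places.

(3.6401, 5.0249, 5.5902)

cable 1: Δx=-3.5000, Δy=-1.0000; L_1 = √(Δx²+Δy²) = 3.6401
cable 2: Δx=-0.5000, Δy=-5.0000; L_2 = √(Δx²+Δy²) = 5.0249
cable 3: Δx=2.5000, Δy=-5.0000; L_3 = √(Δx²+Δy²) = 5.5902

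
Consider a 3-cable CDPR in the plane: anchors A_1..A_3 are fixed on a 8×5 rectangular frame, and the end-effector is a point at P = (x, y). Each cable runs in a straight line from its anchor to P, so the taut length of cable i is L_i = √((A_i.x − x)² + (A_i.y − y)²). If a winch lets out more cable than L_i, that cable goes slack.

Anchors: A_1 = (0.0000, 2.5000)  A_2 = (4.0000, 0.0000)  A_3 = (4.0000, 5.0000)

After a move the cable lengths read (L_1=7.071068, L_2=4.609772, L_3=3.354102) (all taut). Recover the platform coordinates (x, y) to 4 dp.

(7.0000, 3.5000)

circle eqns → linear via eq_j − eq_1; set c_j = A_j·A_j − L_j²
c_1 = 0.0000+6.2500−50.0000 = -43.7500
-8.0000·x + 5.0000·y = c_1−c_2 = -38.5000
-8.0000·x − 5.0000·y = c_1−c_3 = -73.5000
solve first two rows → x=7.0000, y=3.5000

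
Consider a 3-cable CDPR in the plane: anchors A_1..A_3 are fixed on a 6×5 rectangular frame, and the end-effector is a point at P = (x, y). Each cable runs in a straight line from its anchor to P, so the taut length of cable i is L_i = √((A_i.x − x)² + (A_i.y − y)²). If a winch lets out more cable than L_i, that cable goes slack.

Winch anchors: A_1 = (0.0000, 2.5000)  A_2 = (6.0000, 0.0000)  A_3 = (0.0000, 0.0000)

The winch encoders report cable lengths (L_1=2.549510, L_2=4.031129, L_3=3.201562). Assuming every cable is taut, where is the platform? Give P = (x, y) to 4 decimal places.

circle eqns → linear via eq_j − eq_1; set k_j = A_j·A_j − L_j²
k_1 = 0.0000+6.2500−6.5000 = -0.2500
-12.0000·x + 5.0000·y = k_1−k_2 = -20.0000
0.0000·x + 5.0000·y = k_1−k_3 = 10.0000
solve first two rows → x=2.5000, y=2.0000

(2.5000, 2.0000)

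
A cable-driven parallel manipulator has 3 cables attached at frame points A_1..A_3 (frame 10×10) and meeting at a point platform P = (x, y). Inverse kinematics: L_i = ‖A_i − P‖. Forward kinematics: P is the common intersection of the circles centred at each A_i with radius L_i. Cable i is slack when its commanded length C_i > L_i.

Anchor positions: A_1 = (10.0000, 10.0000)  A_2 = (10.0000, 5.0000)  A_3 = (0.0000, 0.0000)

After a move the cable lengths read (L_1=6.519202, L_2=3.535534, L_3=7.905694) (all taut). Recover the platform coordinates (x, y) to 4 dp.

(6.5000, 4.5000)

circle eqns → linear via eq_j − eq_1; set c_j = A_j·A_j − L_j²
c_1 = 100.0000+100.0000−42.5000 = 157.5000
0.0000·x + 10.0000·y = c_1−c_2 = 45.0000
20.0000·x + 20.0000·y = c_1−c_3 = 220.0000
solve first two rows → x=6.5000, y=4.5000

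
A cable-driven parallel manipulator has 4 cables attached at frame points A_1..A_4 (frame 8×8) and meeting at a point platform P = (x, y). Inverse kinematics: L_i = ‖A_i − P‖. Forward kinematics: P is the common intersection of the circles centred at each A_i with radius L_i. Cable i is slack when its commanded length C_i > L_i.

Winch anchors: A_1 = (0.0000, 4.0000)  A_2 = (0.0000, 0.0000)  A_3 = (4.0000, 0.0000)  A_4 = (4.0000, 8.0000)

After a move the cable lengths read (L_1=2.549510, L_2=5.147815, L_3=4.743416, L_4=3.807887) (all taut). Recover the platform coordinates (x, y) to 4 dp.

(2.5000, 4.5000)

circle eqns → linear via eq_j − eq_1; set c_j = A_j·A_j − L_j²
c_1 = 0.0000+16.0000−6.5000 = 9.5000
0.0000·x + 8.0000·y = c_1−c_2 = 36.0000
-8.0000·x + 8.0000·y = c_1−c_3 = 16.0000
-8.0000·x − 8.0000·y = c_1−c_4 = -56.0000
solve first two rows → x=2.5000, y=4.5000
check cable 4: ‖A_4−P‖² = 14.5000 ≈ L_4² = 14.5000 ✓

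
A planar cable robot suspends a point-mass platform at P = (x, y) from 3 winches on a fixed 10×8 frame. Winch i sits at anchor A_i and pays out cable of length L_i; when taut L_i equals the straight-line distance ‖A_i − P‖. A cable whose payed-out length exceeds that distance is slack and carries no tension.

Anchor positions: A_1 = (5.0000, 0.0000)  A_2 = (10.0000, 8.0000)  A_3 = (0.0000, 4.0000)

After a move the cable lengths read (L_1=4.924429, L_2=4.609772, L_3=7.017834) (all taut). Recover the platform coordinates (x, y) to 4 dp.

expand ‖A_i−P‖²=L_i² and subtract eq 1 (c_i ≔ ‖A_i‖²−L_i²)
c_1 = 25.0000+0.0000−24.2500 = 0.7500
eq1−eq2 → [-10.0000  -16.0000]·P = -142.0000
eq1−eq3 → [10.0000  -8.0000]·P = 34.0000
2×2 solve → P = (7.0000, 4.5000)

(7.0000, 4.5000)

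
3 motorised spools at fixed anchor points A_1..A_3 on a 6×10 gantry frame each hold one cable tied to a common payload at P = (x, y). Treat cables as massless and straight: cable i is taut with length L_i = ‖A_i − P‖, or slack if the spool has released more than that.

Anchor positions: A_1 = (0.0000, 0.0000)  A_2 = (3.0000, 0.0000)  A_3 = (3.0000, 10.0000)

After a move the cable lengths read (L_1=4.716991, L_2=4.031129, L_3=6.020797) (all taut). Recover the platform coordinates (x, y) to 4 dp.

circle eqns → linear via eq_j − eq_1; set k_j = A_j·A_j − L_j²
k_1 = 0.0000+0.0000−22.2500 = -22.2500
-6.0000·x + 0.0000·y = k_1−k_2 = -15.0000
-6.0000·x − 20.0000·y = k_1−k_3 = -95.0000
solve first two rows → x=2.5000, y=4.0000

(2.5000, 4.0000)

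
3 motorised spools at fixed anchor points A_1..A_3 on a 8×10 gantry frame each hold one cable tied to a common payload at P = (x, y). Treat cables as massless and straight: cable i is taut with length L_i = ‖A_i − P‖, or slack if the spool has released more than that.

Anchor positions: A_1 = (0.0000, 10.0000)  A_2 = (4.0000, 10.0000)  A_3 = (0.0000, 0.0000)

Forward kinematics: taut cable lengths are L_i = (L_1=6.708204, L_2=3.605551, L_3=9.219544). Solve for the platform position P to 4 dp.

expand ‖A_i−P‖²=L_i² and subtract eq 1 (k_i ≔ ‖A_i‖²−L_i²)
k_1 = 0.0000+100.0000−45.0000 = 55.0000
eq1−eq2 → [-8.0000  0.0000]·P = -48.0000
eq1−eq3 → [0.0000  20.0000]·P = 140.0000
2×2 solve → P = (6.0000, 7.0000)

(6.0000, 7.0000)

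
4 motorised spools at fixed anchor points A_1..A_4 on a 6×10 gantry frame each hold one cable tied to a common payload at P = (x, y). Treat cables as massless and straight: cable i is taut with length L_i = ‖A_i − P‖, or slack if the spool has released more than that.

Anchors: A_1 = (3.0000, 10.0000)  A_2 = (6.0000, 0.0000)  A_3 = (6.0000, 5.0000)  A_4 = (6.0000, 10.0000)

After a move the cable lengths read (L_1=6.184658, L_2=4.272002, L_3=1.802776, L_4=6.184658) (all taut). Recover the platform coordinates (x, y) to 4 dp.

(4.5000, 4.0000)

circle eqns → linear via eq_j − eq_1; set c_j = A_j·A_j − L_j²
c_1 = 9.0000+100.0000−38.2500 = 70.7500
-6.0000·x + 20.0000·y = c_1−c_2 = 53.0000
-6.0000·x + 10.0000·y = c_1−c_3 = 13.0000
-6.0000·x + 0.0000·y = c_1−c_4 = -27.0000
solve first two rows → x=4.5000, y=4.0000
check cable 4: ‖A_4−P‖² = 38.2500 ≈ L_4² = 38.2500 ✓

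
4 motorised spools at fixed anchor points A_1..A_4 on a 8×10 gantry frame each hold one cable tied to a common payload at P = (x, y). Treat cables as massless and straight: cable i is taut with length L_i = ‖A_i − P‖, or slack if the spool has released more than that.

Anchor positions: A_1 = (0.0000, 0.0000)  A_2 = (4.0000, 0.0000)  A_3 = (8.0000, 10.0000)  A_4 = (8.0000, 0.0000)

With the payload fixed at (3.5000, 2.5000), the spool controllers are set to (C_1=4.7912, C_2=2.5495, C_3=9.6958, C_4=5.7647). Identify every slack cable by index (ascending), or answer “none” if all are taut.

1, 3, 4

cable 1: L_1 = ‖A_1−P‖ = 4.3012;  C_1 = 4.7912 → slack
cable 2: L_2 = ‖A_2−P‖ = 2.5495;  C_2 = 2.5495 → taut
cable 3: L_3 = ‖A_3−P‖ = 8.7464;  C_3 = 9.6958 → slack
cable 4: L_4 = ‖A_4−P‖ = 5.1478;  C_4 = 5.7647 → slack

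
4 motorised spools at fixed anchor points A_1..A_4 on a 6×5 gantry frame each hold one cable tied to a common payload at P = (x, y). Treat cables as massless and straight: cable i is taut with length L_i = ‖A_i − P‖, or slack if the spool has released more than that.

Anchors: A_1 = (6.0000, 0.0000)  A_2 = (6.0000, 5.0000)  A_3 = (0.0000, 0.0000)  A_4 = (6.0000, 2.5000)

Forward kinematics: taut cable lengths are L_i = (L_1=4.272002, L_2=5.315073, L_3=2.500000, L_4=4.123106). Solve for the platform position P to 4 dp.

(2.0000, 1.5000)

circle eqns → linear via eq_j − eq_1; set c_j = A_j·A_j − L_j²
c_1 = 36.0000+0.0000−18.2500 = 17.7500
0.0000·x − 10.0000·y = c_1−c_2 = -15.0000
12.0000·x + 0.0000·y = c_1−c_3 = 24.0000
0.0000·x − 5.0000·y = c_1−c_4 = -7.5000
solve first two rows → x=2.0000, y=1.5000
check cable 4: ‖A_4−P‖² = 17.0000 ≈ L_4² = 17.0000 ✓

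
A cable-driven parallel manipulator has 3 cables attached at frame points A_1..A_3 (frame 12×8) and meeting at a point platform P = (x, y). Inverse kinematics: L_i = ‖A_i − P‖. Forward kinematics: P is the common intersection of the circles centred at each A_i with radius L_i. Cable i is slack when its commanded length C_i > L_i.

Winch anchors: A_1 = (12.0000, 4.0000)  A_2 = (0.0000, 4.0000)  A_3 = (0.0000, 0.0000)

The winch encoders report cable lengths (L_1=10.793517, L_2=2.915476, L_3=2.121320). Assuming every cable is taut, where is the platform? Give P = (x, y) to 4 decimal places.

circle eqns → linear via eq_j − eq_1; set k_j = A_j·A_j − L_j²
k_1 = 144.0000+16.0000−116.5000 = 43.5000
24.0000·x + 0.0000·y = k_1−k_2 = 36.0000
24.0000·x + 8.0000·y = k_1−k_3 = 48.0000
solve first two rows → x=1.5000, y=1.5000

(1.5000, 1.5000)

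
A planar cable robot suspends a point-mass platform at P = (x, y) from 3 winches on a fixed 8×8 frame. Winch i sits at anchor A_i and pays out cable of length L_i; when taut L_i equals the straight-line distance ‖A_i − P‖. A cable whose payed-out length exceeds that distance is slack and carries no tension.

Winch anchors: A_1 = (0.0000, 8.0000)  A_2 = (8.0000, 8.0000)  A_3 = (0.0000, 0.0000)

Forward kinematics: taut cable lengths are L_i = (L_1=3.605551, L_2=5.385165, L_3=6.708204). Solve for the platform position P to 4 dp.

each cable: (A_i−P)·(A_i−P) = L_i²; let k_i = ‖A_i‖²−L_i²
k_1 = 0.0000+64.0000−13.0000 = 51.0000
row 1: -16.0000x + 0.0000y = -48.0000  (k_2=99.0000)
row 2: 0.0000x + 16.0000y = 96.0000  (k_3=-45.0000)
Cramer on rows 1–2 → x = 3.0000, y = 6.0000

(3.0000, 6.0000)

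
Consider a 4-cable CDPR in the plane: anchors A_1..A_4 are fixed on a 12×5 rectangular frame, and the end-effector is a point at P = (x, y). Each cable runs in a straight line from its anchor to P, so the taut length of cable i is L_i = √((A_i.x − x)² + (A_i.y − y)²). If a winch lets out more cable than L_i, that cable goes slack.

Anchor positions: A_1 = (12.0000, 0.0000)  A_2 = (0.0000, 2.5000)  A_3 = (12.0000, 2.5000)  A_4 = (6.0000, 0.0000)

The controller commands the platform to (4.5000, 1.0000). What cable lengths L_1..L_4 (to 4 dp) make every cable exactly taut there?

cable 1: Δx=7.5000, Δy=-1.0000; L_1 = √(Δx²+Δy²) = 7.5664
cable 2: Δx=-4.5000, Δy=1.5000; L_2 = √(Δx²+Δy²) = 4.7434
cable 3: Δx=7.5000, Δy=1.5000; L_3 = √(Δx²+Δy²) = 7.6485
cable 4: Δx=1.5000, Δy=-1.0000; L_4 = √(Δx²+Δy²) = 1.8028

(7.5664, 4.7434, 7.6485, 1.8028)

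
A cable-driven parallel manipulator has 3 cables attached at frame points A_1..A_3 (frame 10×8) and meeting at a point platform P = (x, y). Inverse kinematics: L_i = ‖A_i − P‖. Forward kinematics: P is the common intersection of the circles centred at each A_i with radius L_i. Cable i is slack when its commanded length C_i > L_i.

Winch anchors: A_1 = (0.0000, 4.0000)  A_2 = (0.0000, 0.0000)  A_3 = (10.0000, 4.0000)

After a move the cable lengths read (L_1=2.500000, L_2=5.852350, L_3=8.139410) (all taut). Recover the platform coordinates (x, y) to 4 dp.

(2.0000, 5.5000)

expand ‖A_i−P‖²=L_i² and subtract eq 1 (q_i ≔ ‖A_i‖²−L_i²)
q_1 = 0.0000+16.0000−6.2500 = 9.7500
eq1−eq2 → [0.0000  8.0000]·P = 44.0000
eq1−eq3 → [-20.0000  0.0000]·P = -40.0000
2×2 solve → P = (2.0000, 5.5000)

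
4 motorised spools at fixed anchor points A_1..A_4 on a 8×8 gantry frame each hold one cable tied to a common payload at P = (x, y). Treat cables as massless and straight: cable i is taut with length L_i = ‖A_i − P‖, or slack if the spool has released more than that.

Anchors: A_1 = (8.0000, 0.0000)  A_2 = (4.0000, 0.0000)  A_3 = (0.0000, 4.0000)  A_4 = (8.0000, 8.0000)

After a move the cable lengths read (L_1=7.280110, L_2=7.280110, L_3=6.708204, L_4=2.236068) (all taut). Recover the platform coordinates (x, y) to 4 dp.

(6.0000, 7.0000)

circle eqns → linear via eq_j − eq_1; set k_j = A_j·A_j − L_j²
k_1 = 64.0000+0.0000−53.0000 = 11.0000
8.0000·x + 0.0000·y = k_1−k_2 = 48.0000
16.0000·x − 8.0000·y = k_1−k_3 = 40.0000
0.0000·x − 16.0000·y = k_1−k_4 = -112.0000
solve first two rows → x=6.0000, y=7.0000
check cable 4: ‖A_4−P‖² = 5.0000 ≈ L_4² = 5.0000 ✓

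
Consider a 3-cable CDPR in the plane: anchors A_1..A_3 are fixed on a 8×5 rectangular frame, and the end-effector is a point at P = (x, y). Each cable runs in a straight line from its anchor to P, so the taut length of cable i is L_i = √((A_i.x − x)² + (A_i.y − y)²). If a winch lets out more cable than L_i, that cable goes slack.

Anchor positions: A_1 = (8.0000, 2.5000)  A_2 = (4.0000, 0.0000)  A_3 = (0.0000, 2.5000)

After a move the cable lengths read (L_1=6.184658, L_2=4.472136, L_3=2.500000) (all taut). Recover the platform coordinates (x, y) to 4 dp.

each cable: (A_i−P)·(A_i−P) = L_i²; let q_i = ‖A_i‖²−L_i²
q_1 = 64.0000+6.2500−38.2500 = 32.0000
row 1: 8.0000x + 5.0000y = 36.0000  (q_2=-4.0000)
row 2: 16.0000x + 0.0000y = 32.0000  (q_3=0.0000)
Cramer on rows 1–2 → x = 2.0000, y = 4.0000

(2.0000, 4.0000)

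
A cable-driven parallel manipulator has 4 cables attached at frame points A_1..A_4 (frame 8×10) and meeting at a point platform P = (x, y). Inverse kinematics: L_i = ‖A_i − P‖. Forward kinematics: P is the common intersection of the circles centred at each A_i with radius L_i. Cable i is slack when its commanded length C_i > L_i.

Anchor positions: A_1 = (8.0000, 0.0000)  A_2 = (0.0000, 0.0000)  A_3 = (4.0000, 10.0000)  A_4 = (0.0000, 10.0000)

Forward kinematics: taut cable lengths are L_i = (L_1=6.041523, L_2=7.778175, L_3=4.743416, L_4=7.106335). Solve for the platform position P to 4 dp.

circle eqns → linear via eq_j − eq_1; set c_j = A_j·A_j − L_j²
c_1 = 64.0000+0.0000−36.5000 = 27.5000
16.0000·x + 0.0000·y = c_1−c_2 = 88.0000
8.0000·x − 20.0000·y = c_1−c_3 = -66.0000
16.0000·x − 20.0000·y = c_1−c_4 = -22.0000
solve first two rows → x=5.5000, y=5.5000
check cable 4: ‖A_4−P‖² = 50.5000 ≈ L_4² = 50.5000 ✓

(5.5000, 5.5000)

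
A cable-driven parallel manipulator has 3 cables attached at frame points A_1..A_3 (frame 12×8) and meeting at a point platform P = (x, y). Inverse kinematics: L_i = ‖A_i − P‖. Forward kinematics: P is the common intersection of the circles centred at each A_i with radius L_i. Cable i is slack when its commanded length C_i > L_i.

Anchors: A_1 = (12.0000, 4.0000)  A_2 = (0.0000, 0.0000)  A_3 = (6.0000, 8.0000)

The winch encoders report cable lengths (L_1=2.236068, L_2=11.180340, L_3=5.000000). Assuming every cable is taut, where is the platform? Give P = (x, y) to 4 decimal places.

(10.0000, 5.0000)

each cable: (A_i−P)·(A_i−P) = L_i²; let k_i = ‖A_i‖²−L_i²
k_1 = 144.0000+16.0000−5.0000 = 155.0000
row 1: 24.0000x + 8.0000y = 280.0000  (k_2=-125.0000)
row 2: 12.0000x − 8.0000y = 80.0000  (k_3=75.0000)
Cramer on rows 1–2 → x = 10.0000, y = 5.0000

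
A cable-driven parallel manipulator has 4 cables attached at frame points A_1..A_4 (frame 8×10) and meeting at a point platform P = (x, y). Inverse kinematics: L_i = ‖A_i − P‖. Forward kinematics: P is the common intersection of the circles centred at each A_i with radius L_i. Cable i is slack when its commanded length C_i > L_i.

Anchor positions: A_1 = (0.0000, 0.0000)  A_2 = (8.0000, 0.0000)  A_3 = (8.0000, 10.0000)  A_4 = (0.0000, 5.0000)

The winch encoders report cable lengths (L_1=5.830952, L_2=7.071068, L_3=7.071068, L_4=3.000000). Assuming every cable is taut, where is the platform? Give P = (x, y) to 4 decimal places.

(3.0000, 5.0000)

expand ‖A_i−P‖²=L_i² and subtract eq 1 (q_i ≔ ‖A_i‖²−L_i²)
q_1 = 0.0000+0.0000−34.0000 = -34.0000
eq1−eq2 → [-16.0000  0.0000]·P = -48.0000
eq1−eq3 → [-16.0000  -20.0000]·P = -148.0000
eq1−eq4 → [0.0000  -10.0000]·P = -50.0000
2×2 solve → P = (3.0000, 5.0000)
check cable 4: ‖A_4−P‖² = 9.0000 ≈ L_4² = 9.0000 ✓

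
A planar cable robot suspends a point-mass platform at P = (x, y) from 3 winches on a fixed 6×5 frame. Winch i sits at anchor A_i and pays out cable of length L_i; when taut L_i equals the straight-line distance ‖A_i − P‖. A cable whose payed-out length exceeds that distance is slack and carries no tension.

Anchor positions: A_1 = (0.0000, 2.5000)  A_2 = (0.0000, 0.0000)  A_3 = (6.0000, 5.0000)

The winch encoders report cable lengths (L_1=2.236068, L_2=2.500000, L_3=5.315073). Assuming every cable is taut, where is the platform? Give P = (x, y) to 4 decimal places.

circle eqns → linear via eq_j − eq_1; set k_j = A_j·A_j − L_j²
k_1 = 0.0000+6.2500−5.0000 = 1.2500
0.0000·x + 5.0000·y = k_1−k_2 = 7.5000
-12.0000·x − 5.0000·y = k_1−k_3 = -31.5000
solve first two rows → x=2.0000, y=1.5000

(2.0000, 1.5000)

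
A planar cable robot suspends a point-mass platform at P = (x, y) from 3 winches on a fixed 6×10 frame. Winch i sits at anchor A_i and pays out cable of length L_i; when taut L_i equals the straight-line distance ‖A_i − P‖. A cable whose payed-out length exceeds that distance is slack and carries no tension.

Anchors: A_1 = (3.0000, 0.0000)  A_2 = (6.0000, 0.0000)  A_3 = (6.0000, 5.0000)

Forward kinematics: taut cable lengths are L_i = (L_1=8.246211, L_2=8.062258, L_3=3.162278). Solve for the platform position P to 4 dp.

circle eqns → linear via eq_j − eq_1; set q_j = A_j·A_j − L_j²
q_1 = 9.0000+0.0000−68.0000 = -59.0000
-6.0000·x + 0.0000·y = q_1−q_2 = -30.0000
-6.0000·x − 10.0000·y = q_1−q_3 = -110.0000
solve first two rows → x=5.0000, y=8.0000

(5.0000, 8.0000)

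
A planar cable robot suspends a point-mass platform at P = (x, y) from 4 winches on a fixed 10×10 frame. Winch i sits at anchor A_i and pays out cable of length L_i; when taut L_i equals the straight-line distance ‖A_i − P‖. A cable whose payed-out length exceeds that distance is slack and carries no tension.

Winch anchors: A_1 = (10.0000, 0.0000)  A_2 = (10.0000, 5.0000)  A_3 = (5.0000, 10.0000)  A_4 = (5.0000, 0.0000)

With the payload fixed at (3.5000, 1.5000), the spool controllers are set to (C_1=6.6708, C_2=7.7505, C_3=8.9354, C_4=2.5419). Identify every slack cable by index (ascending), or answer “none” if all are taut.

2, 3, 4

cable 1: L_1 = ‖A_1−P‖ = 6.6708;  C_1 = 6.6708 → taut
cable 2: L_2 = ‖A_2−P‖ = 7.3824;  C_2 = 7.7505 → slack
cable 3: L_3 = ‖A_3−P‖ = 8.6313;  C_3 = 8.9354 → slack
cable 4: L_4 = ‖A_4−P‖ = 2.1213;  C_4 = 2.5419 → slack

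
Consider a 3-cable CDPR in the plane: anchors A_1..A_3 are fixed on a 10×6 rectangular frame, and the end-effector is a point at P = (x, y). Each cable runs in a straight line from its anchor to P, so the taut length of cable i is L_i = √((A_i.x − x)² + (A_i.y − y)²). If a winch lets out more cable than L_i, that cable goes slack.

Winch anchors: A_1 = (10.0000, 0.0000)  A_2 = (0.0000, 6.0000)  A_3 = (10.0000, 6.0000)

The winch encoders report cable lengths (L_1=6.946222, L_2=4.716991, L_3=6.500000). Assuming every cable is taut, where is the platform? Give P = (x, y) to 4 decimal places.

each cable: (A_i−P)·(A_i−P) = L_i²; let k_i = ‖A_i‖²−L_i²
k_1 = 100.0000+0.0000−48.2500 = 51.7500
row 1: 20.0000x − 12.0000y = 38.0000  (k_2=13.7500)
row 2: 0.0000x − 12.0000y = -42.0000  (k_3=93.7500)
Cramer on rows 1–2 → x = 4.0000, y = 3.5000

(4.0000, 3.5000)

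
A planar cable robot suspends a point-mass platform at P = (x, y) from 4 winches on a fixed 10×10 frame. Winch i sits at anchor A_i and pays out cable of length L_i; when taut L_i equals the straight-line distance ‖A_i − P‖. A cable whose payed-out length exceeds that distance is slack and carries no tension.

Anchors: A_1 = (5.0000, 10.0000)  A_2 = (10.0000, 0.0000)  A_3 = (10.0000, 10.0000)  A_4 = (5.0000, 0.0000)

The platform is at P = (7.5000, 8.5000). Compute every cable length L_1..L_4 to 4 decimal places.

cable 1: Δx=-2.5000, Δy=1.5000; L_1 = √(Δx²+Δy²) = 2.9155
cable 2: Δx=2.5000, Δy=-8.5000; L_2 = √(Δx²+Δy²) = 8.8600
cable 3: Δx=2.5000, Δy=1.5000; L_3 = √(Δx²+Δy²) = 2.9155
cable 4: Δx=-2.5000, Δy=-8.5000; L_4 = √(Δx²+Δy²) = 8.8600

(2.9155, 8.8600, 2.9155, 8.8600)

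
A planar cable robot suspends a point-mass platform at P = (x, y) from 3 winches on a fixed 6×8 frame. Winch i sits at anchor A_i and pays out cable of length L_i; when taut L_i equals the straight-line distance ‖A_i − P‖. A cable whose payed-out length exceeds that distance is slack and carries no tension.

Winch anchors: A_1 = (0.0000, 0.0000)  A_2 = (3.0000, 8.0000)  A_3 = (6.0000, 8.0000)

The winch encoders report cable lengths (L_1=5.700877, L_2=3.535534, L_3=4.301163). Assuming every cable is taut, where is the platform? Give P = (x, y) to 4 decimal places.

(3.5000, 4.5000)

circle eqns → linear via eq_j − eq_1; set k_j = A_j·A_j − L_j²
k_1 = 0.0000+0.0000−32.5000 = -32.5000
-6.0000·x − 16.0000·y = k_1−k_2 = -93.0000
-12.0000·x − 16.0000·y = k_1−k_3 = -114.0000
solve first two rows → x=3.5000, y=4.5000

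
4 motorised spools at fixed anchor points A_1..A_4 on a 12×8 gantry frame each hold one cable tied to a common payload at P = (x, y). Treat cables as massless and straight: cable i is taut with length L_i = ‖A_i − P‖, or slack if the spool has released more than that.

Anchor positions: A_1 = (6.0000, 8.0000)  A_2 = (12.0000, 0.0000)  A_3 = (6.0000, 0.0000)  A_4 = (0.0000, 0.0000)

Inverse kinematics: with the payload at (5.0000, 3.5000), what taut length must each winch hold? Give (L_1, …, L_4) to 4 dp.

(4.6098, 7.8262, 3.6401, 6.1033)

L_1 = √((6.0000−5.0000)² + (8.0000−3.5000)²) = 4.6098
L_2 = √((12.0000−5.0000)² + (0.0000−3.5000)²) = 7.8262
L_3 = √((6.0000−5.0000)² + (0.0000−3.5000)²) = 3.6401
L_4 = √((0.0000−5.0000)² + (0.0000−3.5000)²) = 6.1033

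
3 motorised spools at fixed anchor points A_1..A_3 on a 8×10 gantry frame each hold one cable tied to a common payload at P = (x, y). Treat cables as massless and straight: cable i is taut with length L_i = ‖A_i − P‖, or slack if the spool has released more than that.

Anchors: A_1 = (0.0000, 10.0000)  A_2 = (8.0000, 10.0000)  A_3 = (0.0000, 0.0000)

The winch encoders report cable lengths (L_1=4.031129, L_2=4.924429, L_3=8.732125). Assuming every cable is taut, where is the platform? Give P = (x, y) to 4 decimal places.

expand ‖A_i−P‖²=L_i² and subtract eq 1 (k_i ≔ ‖A_i‖²−L_i²)
k_1 = 0.0000+100.0000−16.2500 = 83.7500
eq1−eq2 → [-16.0000  0.0000]·P = -56.0000
eq1−eq3 → [0.0000  20.0000]·P = 160.0000
2×2 solve → P = (3.5000, 8.0000)

(3.5000, 8.0000)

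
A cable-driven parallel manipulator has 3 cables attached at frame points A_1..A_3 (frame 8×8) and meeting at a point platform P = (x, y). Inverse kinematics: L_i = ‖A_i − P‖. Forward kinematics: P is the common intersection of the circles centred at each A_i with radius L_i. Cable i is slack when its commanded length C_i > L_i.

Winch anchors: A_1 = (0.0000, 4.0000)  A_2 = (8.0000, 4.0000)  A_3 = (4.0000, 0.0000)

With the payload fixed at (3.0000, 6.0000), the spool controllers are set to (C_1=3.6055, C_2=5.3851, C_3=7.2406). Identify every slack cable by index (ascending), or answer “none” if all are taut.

i=1: geometric 3.6056 vs commanded 3.6055 ⇒ taut
i=2: geometric 5.3852 vs commanded 5.3851 ⇒ taut
i=3: geometric 6.0828 vs commanded 7.2406 ⇒ slack

3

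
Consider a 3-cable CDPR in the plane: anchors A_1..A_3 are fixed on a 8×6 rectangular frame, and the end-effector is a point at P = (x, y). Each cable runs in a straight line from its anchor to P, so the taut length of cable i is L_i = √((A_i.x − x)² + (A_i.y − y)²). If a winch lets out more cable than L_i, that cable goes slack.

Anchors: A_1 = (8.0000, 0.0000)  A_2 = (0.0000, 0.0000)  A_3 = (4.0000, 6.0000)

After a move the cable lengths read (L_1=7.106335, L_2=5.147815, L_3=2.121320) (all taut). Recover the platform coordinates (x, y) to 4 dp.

(2.5000, 4.5000)

circle eqns → linear via eq_j − eq_1; set c_j = A_j·A_j − L_j²
c_1 = 64.0000+0.0000−50.5000 = 13.5000
16.0000·x + 0.0000·y = c_1−c_2 = 40.0000
8.0000·x − 12.0000·y = c_1−c_3 = -34.0000
solve first two rows → x=2.5000, y=4.5000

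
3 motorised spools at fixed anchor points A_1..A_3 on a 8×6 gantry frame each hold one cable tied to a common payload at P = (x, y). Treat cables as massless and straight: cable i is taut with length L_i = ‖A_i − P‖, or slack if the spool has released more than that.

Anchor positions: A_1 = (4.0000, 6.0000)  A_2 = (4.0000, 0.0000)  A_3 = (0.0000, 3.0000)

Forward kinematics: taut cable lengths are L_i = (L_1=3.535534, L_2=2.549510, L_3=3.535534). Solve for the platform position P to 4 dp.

circle eqns → linear via eq_j − eq_1; set c_j = A_j·A_j − L_j²
c_1 = 16.0000+36.0000−12.5000 = 39.5000
0.0000·x + 12.0000·y = c_1−c_2 = 30.0000
8.0000·x + 6.0000·y = c_1−c_3 = 43.0000
solve first two rows → x=3.5000, y=2.5000

(3.5000, 2.5000)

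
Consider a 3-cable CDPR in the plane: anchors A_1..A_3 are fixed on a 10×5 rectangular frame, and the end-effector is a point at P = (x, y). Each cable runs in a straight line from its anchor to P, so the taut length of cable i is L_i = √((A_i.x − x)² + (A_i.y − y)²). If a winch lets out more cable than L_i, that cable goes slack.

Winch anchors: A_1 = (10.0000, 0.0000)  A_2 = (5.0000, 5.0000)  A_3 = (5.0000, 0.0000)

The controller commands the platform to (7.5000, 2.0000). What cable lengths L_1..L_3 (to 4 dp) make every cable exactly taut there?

(3.2016, 3.9051, 3.2016)

L_1 = √((10.0000−7.5000)² + (0.0000−2.0000)²) = 3.2016
L_2 = √((5.0000−7.5000)² + (5.0000−2.0000)²) = 3.9051
L_3 = √((5.0000−7.5000)² + (0.0000−2.0000)²) = 3.2016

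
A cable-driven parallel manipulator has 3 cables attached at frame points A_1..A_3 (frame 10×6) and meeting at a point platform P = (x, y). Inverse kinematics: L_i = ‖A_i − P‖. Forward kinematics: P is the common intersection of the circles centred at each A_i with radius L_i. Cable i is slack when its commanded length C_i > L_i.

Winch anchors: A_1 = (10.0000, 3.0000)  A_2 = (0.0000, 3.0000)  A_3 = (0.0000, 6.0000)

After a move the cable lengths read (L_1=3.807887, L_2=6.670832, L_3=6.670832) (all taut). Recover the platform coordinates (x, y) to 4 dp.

(6.5000, 4.5000)

each cable: (A_i−P)·(A_i−P) = L_i²; let k_i = ‖A_i‖²−L_i²
k_1 = 100.0000+9.0000−14.5000 = 94.5000
row 1: 20.0000x + 0.0000y = 130.0000  (k_2=-35.5000)
row 2: 20.0000x − 6.0000y = 103.0000  (k_3=-8.5000)
Cramer on rows 1–2 → x = 6.5000, y = 4.5000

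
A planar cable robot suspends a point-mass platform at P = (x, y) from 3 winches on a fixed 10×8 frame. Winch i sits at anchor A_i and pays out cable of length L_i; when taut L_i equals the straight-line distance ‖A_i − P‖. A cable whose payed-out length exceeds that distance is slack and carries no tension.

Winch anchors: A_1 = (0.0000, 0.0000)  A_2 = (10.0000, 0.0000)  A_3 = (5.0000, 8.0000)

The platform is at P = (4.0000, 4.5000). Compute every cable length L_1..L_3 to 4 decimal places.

(6.0208, 7.5000, 3.6401)

L_1: Δ = A_1−P = (-4.0000, -4.5000) → ‖Δ‖ = √36.2500 = 6.0208
L_2: Δ = A_2−P = (6.0000, -4.5000) → ‖Δ‖ = √56.2500 = 7.5000
L_3: Δ = A_3−P = (1.0000, 3.5000) → ‖Δ‖ = √13.2500 = 3.6401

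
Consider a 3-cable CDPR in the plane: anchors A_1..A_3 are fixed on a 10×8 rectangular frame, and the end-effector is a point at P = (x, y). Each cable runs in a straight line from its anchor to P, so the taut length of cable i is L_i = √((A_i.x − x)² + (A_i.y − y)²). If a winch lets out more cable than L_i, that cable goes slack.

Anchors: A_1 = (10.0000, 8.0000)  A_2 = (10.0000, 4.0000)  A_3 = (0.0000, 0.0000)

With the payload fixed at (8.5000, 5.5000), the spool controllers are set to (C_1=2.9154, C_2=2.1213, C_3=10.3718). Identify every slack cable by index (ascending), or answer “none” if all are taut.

3

cable 1: √((1.5000)²+(2.5000)²)=2.9155, C_1=2.9154: taut
cable 2: √((1.5000)²+(-1.5000)²)=2.1213, C_2=2.1213: taut
cable 3: √((-8.5000)²+(-5.5000)²)=10.1242, C_3=10.3718: slack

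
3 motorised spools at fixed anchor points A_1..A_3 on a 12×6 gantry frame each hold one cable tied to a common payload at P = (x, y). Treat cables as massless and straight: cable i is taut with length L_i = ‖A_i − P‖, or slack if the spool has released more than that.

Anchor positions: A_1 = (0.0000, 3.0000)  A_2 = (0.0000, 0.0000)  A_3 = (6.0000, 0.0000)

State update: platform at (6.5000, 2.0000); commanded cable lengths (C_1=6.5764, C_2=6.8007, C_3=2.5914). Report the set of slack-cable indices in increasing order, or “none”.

cable 1: √((-6.5000)²+(1.0000)²)=6.5765, C_1=6.5764: taut
cable 2: √((-6.5000)²+(-2.0000)²)=6.8007, C_2=6.8007: taut
cable 3: √((-0.5000)²+(-2.0000)²)=2.0616, C_3=2.5914: slack

3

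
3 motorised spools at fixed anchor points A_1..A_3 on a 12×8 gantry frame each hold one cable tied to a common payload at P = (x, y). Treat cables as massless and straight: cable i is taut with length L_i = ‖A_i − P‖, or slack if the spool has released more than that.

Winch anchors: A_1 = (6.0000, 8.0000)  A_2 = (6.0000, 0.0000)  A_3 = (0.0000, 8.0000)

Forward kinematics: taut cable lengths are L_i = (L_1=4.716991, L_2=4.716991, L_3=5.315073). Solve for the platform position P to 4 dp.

each cable: (A_i−P)·(A_i−P) = L_i²; let k_i = ‖A_i‖²−L_i²
k_1 = 36.0000+64.0000−22.2500 = 77.7500
row 1: 0.0000x + 16.0000y = 64.0000  (k_2=13.7500)
row 2: 12.0000x + 0.0000y = 42.0000  (k_3=35.7500)
Cramer on rows 1–2 → x = 3.5000, y = 4.0000

(3.5000, 4.0000)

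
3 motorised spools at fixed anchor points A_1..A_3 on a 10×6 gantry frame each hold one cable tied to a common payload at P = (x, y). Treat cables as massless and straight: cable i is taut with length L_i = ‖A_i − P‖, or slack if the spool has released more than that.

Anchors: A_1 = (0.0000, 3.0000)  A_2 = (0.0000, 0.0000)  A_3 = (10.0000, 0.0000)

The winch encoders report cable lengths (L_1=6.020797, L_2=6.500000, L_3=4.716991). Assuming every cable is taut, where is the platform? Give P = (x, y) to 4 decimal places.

(6.0000, 2.5000)

circle eqns → linear via eq_j − eq_1; set q_j = A_j·A_j − L_j²
q_1 = 0.0000+9.0000−36.2500 = -27.2500
0.0000·x + 6.0000·y = q_1−q_2 = 15.0000
-20.0000·x + 6.0000·y = q_1−q_3 = -105.0000
solve first two rows → x=6.0000, y=2.5000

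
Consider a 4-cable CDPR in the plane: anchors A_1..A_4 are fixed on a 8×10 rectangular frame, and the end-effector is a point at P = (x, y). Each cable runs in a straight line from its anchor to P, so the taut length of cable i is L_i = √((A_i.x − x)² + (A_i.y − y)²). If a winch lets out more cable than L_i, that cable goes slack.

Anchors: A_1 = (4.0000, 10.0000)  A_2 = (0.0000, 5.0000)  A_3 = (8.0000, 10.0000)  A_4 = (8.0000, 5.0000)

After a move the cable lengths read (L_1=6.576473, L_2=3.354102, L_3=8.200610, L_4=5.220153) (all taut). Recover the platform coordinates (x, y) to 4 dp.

expand ‖A_i−P‖²=L_i² and subtract eq 1 (k_i ≔ ‖A_i‖²−L_i²)
k_1 = 16.0000+100.0000−43.2500 = 72.7500
eq1−eq2 → [8.0000  10.0000]·P = 59.0000
eq1−eq3 → [-8.0000  0.0000]·P = -24.0000
eq1−eq4 → [-8.0000  10.0000]·P = 11.0000
2×2 solve → P = (3.0000, 3.5000)
check cable 4: ‖A_4−P‖² = 27.2500 ≈ L_4² = 27.2500 ✓

(3.0000, 3.5000)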